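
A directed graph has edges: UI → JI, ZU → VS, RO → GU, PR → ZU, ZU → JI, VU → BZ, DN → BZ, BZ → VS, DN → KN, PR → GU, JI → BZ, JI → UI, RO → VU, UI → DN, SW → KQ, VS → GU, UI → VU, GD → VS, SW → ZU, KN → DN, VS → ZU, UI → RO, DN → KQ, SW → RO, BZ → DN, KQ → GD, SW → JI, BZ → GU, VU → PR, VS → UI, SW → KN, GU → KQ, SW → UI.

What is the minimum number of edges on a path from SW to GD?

2

Level 0: SW
Level 1: JI, KN, KQ, RO, UI, ZU
Level 2: BZ, DN, GD, GU, VS, VU
Level 3: PR
GD first appears at level 2.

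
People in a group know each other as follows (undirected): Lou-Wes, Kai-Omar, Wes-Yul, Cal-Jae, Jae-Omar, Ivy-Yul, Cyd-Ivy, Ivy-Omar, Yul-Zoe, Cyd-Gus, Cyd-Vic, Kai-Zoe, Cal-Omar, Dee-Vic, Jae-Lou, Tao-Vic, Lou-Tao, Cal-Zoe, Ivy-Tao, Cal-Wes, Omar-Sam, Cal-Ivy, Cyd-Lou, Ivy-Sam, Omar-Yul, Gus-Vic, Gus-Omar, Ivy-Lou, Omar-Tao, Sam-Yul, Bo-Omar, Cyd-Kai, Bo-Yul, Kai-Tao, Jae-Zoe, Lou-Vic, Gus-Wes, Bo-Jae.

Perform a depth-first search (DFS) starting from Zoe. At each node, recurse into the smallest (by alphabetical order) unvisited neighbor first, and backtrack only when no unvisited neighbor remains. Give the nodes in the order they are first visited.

Zoe → Cal → Ivy → Cyd → Gus → Omar → Bo → Jae → Lou → Tao → Kai → Vic → Dee → Wes → Yul → Sam

Visit Zoe
Zoe → Cal
Cal → Ivy
Ivy → Cyd
Cyd → Gus
Gus → Omar
Omar → Bo
Bo → Jae
Jae → Lou
Lou → Tao
Tao → Kai
Tao → Vic
Vic → Dee
Lou → Wes
Wes → Yul
Yul → Sam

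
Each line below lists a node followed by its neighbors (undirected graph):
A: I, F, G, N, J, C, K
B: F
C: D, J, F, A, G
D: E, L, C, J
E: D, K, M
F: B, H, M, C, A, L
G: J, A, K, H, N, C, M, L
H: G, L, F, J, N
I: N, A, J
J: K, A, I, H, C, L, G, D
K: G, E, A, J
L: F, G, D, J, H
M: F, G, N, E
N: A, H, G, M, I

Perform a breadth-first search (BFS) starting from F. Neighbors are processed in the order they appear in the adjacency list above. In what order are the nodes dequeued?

F, B, H, M, C, A, L, G, J, N, E, D, I, K

Visit F; enqueue B, H, M, C, A, L → queue [B, H, M, C, A, L]
Visit B → queue [H, M, C, A, L]
Visit H; enqueue G, J, N → queue [M, C, A, L, G, J, N]
Visit M; enqueue E → queue [C, A, L, G, J, N, E]
Visit C; enqueue D → queue [A, L, G, J, N, E, D]
Visit A; enqueue I, K → queue [L, G, J, N, E, D, I, K]
Visit L → queue [G, J, N, E, D, I, K]
Visit G → queue [J, N, E, D, I, K]
Visit J → queue [N, E, D, I, K]
Visit N → queue [E, D, I, K]
Visit E → queue [D, I, K]
Visit D → queue [I, K]
Visit I → queue [K]
Visit K → queue []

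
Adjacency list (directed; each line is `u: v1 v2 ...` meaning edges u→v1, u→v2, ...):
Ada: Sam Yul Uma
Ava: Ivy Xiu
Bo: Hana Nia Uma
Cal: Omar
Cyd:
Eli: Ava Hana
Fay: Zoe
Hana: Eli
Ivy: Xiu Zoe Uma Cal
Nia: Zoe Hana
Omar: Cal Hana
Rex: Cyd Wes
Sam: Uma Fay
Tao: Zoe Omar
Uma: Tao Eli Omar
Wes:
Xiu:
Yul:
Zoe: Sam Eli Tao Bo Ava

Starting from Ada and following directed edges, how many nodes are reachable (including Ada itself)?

BFS from Ada visits: Ada, Sam, Yul, Uma, Fay, Tao, Eli, Omar, Zoe, Ava, Hana, Cal, Bo, Ivy, Xiu, Nia
Reachable nodes: 16 of 19 total.

16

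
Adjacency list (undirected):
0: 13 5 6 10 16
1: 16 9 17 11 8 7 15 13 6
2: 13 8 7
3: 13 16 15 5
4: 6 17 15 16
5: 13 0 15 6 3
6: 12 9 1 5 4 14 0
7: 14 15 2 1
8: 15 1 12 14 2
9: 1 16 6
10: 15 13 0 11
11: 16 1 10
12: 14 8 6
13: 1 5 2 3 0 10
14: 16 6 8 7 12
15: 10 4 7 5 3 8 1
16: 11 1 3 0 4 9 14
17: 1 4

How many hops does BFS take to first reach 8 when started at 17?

2

Level 0: 17
Level 1: 1, 4
Level 2: 6, 7, 8, 9, 11, 13, 15, 16
Level 3: 0, 2, 3, 5, 10, 12, 14
8 first appears at level 2.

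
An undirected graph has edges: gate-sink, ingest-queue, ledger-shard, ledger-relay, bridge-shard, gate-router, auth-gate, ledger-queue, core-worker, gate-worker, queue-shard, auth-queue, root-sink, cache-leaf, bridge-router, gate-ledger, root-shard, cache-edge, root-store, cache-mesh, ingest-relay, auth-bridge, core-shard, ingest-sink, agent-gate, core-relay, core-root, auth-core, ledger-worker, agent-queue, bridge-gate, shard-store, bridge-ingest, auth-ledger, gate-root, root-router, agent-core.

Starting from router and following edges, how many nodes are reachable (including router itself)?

15

BFS from router visits: router, root, gate, bridge, store, sink, shard, core, worker, ledger, auth, agent, ingest, queue, relay
Reachable nodes: 15 of 19 total.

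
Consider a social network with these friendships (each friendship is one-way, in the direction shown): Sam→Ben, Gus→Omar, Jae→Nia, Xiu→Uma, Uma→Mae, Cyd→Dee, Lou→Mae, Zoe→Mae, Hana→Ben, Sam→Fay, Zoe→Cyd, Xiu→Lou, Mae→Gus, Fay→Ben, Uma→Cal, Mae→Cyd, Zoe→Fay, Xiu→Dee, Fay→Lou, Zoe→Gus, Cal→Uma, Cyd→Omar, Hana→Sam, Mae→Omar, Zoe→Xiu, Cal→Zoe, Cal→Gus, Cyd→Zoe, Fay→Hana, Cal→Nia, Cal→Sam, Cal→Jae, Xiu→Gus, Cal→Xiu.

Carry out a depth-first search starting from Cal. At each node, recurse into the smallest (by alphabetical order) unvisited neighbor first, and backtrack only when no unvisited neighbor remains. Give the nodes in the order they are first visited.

Visit Cal
Cal → Gus
Gus → Omar
Cal → Jae
Jae → Nia
Cal → Sam
Sam → Ben
Sam → Fay
Fay → Hana
Fay → Lou
Lou → Mae
Mae → Cyd
Cyd → Dee
Cyd → Zoe
Zoe → Xiu
Xiu → Uma

Cal, Gus, Omar, Jae, Nia, Sam, Ben, Fay, Hana, Lou, Mae, Cyd, Dee, Zoe, Xiu, Uma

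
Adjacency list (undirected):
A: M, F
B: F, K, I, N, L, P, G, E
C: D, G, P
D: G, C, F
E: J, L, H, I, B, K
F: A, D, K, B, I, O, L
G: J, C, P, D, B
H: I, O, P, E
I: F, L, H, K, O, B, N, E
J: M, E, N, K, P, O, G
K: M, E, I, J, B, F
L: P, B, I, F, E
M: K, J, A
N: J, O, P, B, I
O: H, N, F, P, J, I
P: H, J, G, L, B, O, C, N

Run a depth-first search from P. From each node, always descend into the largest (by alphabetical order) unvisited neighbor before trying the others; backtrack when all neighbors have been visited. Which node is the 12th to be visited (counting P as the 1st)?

Visit P
P → O
O → N
N → J
J → M
M → K
K → I
I → L
L → F
F → D
D → G
G → C
G → B
B → E
E → H
F → A

Visit order: P, O, N, J, M, K, I, L, F, D, G, C, B, E, H, A

C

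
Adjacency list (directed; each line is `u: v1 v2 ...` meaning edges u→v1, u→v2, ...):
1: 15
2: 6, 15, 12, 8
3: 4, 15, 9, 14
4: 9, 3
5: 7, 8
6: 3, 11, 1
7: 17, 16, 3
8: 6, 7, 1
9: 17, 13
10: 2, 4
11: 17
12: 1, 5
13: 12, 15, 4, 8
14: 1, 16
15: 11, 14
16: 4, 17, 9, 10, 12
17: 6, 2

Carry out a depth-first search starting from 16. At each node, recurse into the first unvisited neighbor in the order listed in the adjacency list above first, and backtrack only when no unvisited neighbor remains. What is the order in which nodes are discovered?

16, 4, 9, 17, 6, 3, 15, 11, 14, 1, 2, 12, 5, 7, 8, 13, 10

Visit 16
16 → 4
4 → 9
9 → 17
17 → 6
6 → 3
3 → 15
15 → 11
15 → 14
14 → 1
17 → 2
2 → 12
12 → 5
5 → 7
5 → 8
9 → 13
16 → 10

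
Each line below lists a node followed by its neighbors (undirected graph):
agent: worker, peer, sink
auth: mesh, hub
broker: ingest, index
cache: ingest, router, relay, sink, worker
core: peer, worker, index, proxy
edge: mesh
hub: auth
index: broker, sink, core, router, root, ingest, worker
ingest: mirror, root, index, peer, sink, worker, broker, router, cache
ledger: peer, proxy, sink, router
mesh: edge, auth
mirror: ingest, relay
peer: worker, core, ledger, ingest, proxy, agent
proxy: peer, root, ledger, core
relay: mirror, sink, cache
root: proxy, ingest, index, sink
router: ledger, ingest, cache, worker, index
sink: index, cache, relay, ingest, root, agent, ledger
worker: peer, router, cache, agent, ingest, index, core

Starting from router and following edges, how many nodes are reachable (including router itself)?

15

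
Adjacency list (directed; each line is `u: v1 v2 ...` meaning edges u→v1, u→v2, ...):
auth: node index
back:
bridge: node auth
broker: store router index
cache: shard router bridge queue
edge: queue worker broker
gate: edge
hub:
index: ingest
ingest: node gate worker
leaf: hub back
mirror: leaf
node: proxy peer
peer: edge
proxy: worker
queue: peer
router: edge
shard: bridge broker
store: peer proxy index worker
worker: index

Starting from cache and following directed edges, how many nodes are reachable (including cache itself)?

BFS from cache visits: cache, shard, router, bridge, queue, broker, edge, node, auth, peer, store, index, worker, proxy, ingest, gate
Reachable nodes: 16 of 20 total.

16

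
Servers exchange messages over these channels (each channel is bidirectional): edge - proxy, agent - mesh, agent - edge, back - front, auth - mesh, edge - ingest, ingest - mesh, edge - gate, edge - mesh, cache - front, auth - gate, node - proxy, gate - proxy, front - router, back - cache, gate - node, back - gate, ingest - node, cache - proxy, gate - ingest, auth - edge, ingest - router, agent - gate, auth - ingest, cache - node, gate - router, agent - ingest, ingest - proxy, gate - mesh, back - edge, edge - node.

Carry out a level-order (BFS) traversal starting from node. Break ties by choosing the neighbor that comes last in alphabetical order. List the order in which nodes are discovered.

Visit node; enqueue proxy, ingest, gate, edge, cache → queue [proxy, ingest, gate, edge, cache]
Visit proxy → queue [ingest, gate, edge, cache]
Visit ingest; enqueue router, mesh, auth, agent → queue [gate, edge, cache, router, mesh, auth, agent]
Visit gate; enqueue back → queue [edge, cache, router, mesh, auth, agent, back]
Visit edge → queue [cache, router, mesh, auth, agent, back]
Visit cache; enqueue front → queue [router, mesh, auth, agent, back, front]
Visit router → queue [mesh, auth, agent, back, front]
Visit mesh → queue [auth, agent, back, front]
Visit auth → queue [agent, back, front]
Visit agent → queue [back, front]
Visit back → queue [front]
Visit front → queue []

node -> proxy -> ingest -> gate -> edge -> cache -> router -> mesh -> auth -> agent -> back -> front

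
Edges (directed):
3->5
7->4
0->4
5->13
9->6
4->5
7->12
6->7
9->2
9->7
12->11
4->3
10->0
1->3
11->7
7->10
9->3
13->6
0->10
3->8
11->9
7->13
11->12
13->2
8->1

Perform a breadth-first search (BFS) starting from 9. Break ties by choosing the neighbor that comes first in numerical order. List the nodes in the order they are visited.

Visit 9; enqueue 2, 3, 6, 7 → queue [2, 3, 6, 7]
Visit 2 → queue [3, 6, 7]
Visit 3; enqueue 5, 8 → queue [6, 7, 5, 8]
Visit 6 → queue [7, 5, 8]
Visit 7; enqueue 4, 10, 12, 13 → queue [5, 8, 4, 10, 12, 13]
Visit 5 → queue [8, 4, 10, 12, 13]
Visit 8; enqueue 1 → queue [4, 10, 12, 13, 1]
Visit 4 → queue [10, 12, 13, 1]
Visit 10; enqueue 0 → queue [12, 13, 1, 0]
Visit 12; enqueue 11 → queue [13, 1, 0, 11]
Visit 13 → queue [1, 0, 11]
Visit 1 → queue [0, 11]
Visit 0 → queue [11]
Visit 11 → queue []

9 → 2 → 3 → 6 → 7 → 5 → 8 → 4 → 10 → 12 → 13 → 1 → 0 → 11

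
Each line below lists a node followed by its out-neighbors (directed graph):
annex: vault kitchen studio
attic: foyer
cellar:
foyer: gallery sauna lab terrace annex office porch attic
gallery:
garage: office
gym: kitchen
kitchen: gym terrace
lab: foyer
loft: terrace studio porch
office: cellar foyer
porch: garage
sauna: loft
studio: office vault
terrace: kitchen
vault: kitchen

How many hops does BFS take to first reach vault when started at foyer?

2

Level 0: foyer
Level 1: annex, attic, gallery, lab, office, porch, sauna, terrace
Level 2: cellar, garage, kitchen, loft, studio, vault
Level 3: gym
vault first appears at level 2.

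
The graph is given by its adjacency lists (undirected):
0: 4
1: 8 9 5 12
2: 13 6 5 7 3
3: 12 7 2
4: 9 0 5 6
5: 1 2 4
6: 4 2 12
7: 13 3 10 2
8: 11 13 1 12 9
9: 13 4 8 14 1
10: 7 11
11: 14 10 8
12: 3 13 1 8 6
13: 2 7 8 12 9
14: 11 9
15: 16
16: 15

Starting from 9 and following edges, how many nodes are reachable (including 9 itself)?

BFS from 9 visits: 9, 1, 4, 8, 13, 14, 5, 12, 0, 6, 11, 2, 7, 3, 10
Reachable nodes: 15 of 17 total.

15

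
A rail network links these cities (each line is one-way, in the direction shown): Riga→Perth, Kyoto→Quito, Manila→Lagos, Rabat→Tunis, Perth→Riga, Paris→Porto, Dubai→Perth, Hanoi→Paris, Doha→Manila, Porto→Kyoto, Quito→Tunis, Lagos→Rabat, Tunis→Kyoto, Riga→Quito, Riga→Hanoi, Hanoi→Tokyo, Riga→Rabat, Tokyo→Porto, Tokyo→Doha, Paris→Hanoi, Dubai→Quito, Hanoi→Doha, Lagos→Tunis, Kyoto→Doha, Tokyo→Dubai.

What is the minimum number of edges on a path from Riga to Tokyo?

2

Level 0: Riga
Level 1: Hanoi, Perth, Quito, Rabat
Level 2: Doha, Paris, Tokyo, Tunis
Level 3: Dubai, Kyoto, Manila, Porto
Level 4: Lagos
Tokyo first appears at level 2.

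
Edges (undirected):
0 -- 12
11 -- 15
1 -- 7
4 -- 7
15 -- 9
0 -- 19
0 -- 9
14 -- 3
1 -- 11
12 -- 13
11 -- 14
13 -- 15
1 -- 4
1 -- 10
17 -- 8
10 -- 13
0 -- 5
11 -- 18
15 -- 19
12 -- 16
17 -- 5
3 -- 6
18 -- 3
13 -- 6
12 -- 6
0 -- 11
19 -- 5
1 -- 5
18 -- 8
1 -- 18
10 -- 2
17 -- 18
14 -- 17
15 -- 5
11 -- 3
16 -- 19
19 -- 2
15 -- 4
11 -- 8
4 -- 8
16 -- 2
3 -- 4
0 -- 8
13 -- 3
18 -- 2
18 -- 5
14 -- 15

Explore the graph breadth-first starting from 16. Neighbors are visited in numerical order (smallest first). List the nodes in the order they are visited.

16 2 12 19 10 18 0 6 13 5 15 1 3 8 11 17 9 4 14 7

Visit 16; enqueue 2, 12, 19 → queue [2, 12, 19]
Visit 2; enqueue 10, 18 → queue [12, 19, 10, 18]
Visit 12; enqueue 0, 6, 13 → queue [19, 10, 18, 0, 6, 13]
Visit 19; enqueue 5, 15 → queue [10, 18, 0, 6, 13, 5, 15]
Visit 10; enqueue 1 → queue [18, 0, 6, 13, 5, 15, 1]
Visit 18; enqueue 3, 8, 11, 17 → queue [0, 6, 13, 5, 15, 1, 3, 8, 11, 17]
Visit 0; enqueue 9 → queue [6, 13, 5, 15, 1, 3, 8, 11, 17, 9]
Visit 6 → queue [13, 5, 15, 1, 3, 8, 11, 17, 9]
Visit 13 → queue [5, 15, 1, 3, 8, 11, 17, 9]
Visit 5 → queue [15, 1, 3, 8, 11, 17, 9]
Visit 15; enqueue 4, 14 → queue [1, 3, 8, 11, 17, 9, 4, 14]
Visit 1; enqueue 7 → queue [3, 8, 11, 17, 9, 4, 14, 7]
Visit 3 → queue [8, 11, 17, 9, 4, 14, 7]
Visit 8 → queue [11, 17, 9, 4, 14, 7]
Visit 11 → queue [17, 9, 4, 14, 7]
Visit 17 → queue [9, 4, 14, 7]
Visit 9 → queue [4, 14, 7]
Visit 4 → queue [14, 7]
Visit 14 → queue [7]
Visit 7 → queue []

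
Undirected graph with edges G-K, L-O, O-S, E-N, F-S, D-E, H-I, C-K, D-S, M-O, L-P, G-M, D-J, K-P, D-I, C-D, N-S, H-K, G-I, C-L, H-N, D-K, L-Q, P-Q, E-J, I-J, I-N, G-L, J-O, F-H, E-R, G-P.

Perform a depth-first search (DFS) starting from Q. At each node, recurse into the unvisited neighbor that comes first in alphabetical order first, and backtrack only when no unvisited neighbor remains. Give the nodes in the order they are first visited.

Q, L, C, D, E, J, I, G, K, H, F, S, N, O, M, P, R

Visit Q
Q → L
L → C
C → D
D → E
E → J
J → I
I → G
G → K
K → H
H → F
F → S
S → N
S → O
O → M
K → P
E → R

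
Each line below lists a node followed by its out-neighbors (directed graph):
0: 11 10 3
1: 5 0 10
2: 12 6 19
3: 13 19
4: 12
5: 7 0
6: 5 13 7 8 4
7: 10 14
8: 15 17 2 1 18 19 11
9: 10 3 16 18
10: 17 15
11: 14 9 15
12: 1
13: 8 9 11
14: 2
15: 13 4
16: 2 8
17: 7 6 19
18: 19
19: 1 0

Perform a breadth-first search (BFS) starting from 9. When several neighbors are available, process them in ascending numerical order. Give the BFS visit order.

Visit 9; enqueue 3, 10, 16, 18 → queue [3, 10, 16, 18]
Visit 3; enqueue 13, 19 → queue [10, 16, 18, 13, 19]
Visit 10; enqueue 15, 17 → queue [16, 18, 13, 19, 15, 17]
Visit 16; enqueue 2, 8 → queue [18, 13, 19, 15, 17, 2, 8]
Visit 18 → queue [13, 19, 15, 17, 2, 8]
Visit 13; enqueue 11 → queue [19, 15, 17, 2, 8, 11]
Visit 19; enqueue 0, 1 → queue [15, 17, 2, 8, 11, 0, 1]
Visit 15; enqueue 4 → queue [17, 2, 8, 11, 0, 1, 4]
Visit 17; enqueue 6, 7 → queue [2, 8, 11, 0, 1, 4, 6, 7]
Visit 2; enqueue 12 → queue [8, 11, 0, 1, 4, 6, 7, 12]
Visit 8 → queue [11, 0, 1, 4, 6, 7, 12]
Visit 11; enqueue 14 → queue [0, 1, 4, 6, 7, 12, 14]
Visit 0 → queue [1, 4, 6, 7, 12, 14]
Visit 1; enqueue 5 → queue [4, 6, 7, 12, 14, 5]
Visit 4 → queue [6, 7, 12, 14, 5]
Visit 6 → queue [7, 12, 14, 5]
Visit 7 → queue [12, 14, 5]
Visit 12 → queue [14, 5]
Visit 14 → queue [5]
Visit 5 → queue []

9 -> 3 -> 10 -> 16 -> 18 -> 13 -> 19 -> 15 -> 17 -> 2 -> 8 -> 11 -> 0 -> 1 -> 4 -> 6 -> 7 -> 12 -> 14 -> 5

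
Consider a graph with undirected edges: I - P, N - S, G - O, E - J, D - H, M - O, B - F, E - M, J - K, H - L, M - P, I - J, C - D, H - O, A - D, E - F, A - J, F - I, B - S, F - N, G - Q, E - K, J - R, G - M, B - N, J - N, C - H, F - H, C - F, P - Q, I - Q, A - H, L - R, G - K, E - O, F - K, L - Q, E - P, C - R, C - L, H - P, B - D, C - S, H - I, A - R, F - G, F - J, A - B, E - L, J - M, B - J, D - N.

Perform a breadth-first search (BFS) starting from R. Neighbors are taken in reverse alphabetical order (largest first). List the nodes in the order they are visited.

R, L, J, C, A, Q, H, E, N, M, K, I, F, B, S, D, P, G, O

Visit R; enqueue L, J, C, A → queue [L, J, C, A]
Visit L; enqueue Q, H, E → queue [J, C, A, Q, H, E]
Visit J; enqueue N, M, K, I, F, B → queue [C, A, Q, H, E, N, M, K, I, F, B]
Visit C; enqueue S, D → queue [A, Q, H, E, N, M, K, I, F, B, S, D]
Visit A → queue [Q, H, E, N, M, K, I, F, B, S, D]
Visit Q; enqueue P, G → queue [H, E, N, M, K, I, F, B, S, D, P, G]
Visit H; enqueue O → queue [E, N, M, K, I, F, B, S, D, P, G, O]
Visit E → queue [N, M, K, I, F, B, S, D, P, G, O]
Visit N → queue [M, K, I, F, B, S, D, P, G, O]
Visit M → queue [K, I, F, B, S, D, P, G, O]
Visit K → queue [I, F, B, S, D, P, G, O]
Visit I → queue [F, B, S, D, P, G, O]
Visit F → queue [B, S, D, P, G, O]
Visit B → queue [S, D, P, G, O]
Visit S → queue [D, P, G, O]
Visit D → queue [P, G, O]
Visit P → queue [G, O]
Visit G → queue [O]
Visit O → queue []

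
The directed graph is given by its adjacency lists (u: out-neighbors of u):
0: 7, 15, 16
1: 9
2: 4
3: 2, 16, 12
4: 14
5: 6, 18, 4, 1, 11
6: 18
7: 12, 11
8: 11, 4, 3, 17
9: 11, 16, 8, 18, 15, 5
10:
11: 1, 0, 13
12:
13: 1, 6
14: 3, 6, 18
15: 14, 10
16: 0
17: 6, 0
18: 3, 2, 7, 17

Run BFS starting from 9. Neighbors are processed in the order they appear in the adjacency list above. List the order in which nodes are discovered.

Visit 9; enqueue 11, 16, 8, 18, 15, 5 → queue [11, 16, 8, 18, 15, 5]
Visit 11; enqueue 1, 0, 13 → queue [16, 8, 18, 15, 5, 1, 0, 13]
Visit 16 → queue [8, 18, 15, 5, 1, 0, 13]
Visit 8; enqueue 4, 3, 17 → queue [18, 15, 5, 1, 0, 13, 4, 3, 17]
Visit 18; enqueue 2, 7 → queue [15, 5, 1, 0, 13, 4, 3, 17, 2, 7]
Visit 15; enqueue 14, 10 → queue [5, 1, 0, 13, 4, 3, 17, 2, 7, 14, 10]
Visit 5; enqueue 6 → queue [1, 0, 13, 4, 3, 17, 2, 7, 14, 10, 6]
Visit 1 → queue [0, 13, 4, 3, 17, 2, 7, 14, 10, 6]
Visit 0 → queue [13, 4, 3, 17, 2, 7, 14, 10, 6]
Visit 13 → queue [4, 3, 17, 2, 7, 14, 10, 6]
Visit 4 → queue [3, 17, 2, 7, 14, 10, 6]
Visit 3; enqueue 12 → queue [17, 2, 7, 14, 10, 6, 12]
Visit 17 → queue [2, 7, 14, 10, 6, 12]
Visit 2 → queue [7, 14, 10, 6, 12]
Visit 7 → queue [14, 10, 6, 12]
Visit 14 → queue [10, 6, 12]
Visit 10 → queue [6, 12]
Visit 6 → queue [12]
Visit 12 → queue []

9 → 11 → 16 → 8 → 18 → 15 → 5 → 1 → 0 → 13 → 4 → 3 → 17 → 2 → 7 → 14 → 10 → 6 → 12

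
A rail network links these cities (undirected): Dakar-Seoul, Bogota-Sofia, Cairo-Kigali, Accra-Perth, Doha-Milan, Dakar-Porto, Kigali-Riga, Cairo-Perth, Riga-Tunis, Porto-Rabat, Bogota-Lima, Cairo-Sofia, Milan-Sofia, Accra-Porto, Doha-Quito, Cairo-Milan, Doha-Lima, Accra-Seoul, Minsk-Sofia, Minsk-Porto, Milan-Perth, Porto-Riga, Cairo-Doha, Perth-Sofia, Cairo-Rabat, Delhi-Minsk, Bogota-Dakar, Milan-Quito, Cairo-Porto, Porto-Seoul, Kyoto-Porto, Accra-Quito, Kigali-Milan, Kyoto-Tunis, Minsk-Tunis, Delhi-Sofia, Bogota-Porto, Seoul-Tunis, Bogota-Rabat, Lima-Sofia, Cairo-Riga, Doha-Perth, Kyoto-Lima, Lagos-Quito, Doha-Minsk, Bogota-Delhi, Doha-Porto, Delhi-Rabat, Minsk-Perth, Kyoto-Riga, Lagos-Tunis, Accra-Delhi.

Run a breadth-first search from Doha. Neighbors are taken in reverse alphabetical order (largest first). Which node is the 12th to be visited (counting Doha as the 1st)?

Visit Doha; enqueue Quito, Porto, Perth, Minsk, Milan, Lima, Cairo → queue [Quito, Porto, Perth, Minsk, Milan, Lima, Cairo]
Visit Quito; enqueue Lagos, Accra → queue [Porto, Perth, Minsk, Milan, Lima, Cairo, Lagos, Accra]
Visit Porto; enqueue Seoul, Riga, Rabat, Kyoto, Dakar, Bogota → queue [Perth, Minsk, Milan, Lima, Cairo, Lagos, Accra, Seoul, Riga, Rabat, Kyoto, Dakar, Bogota]
Visit Perth; enqueue Sofia → queue [Minsk, Milan, Lima, Cairo, Lagos, Accra, Seoul, Riga, Rabat, Kyoto, Dakar, Bogota, Sofia]
Visit Minsk; enqueue Tunis, Delhi → queue [Milan, Lima, Cairo, Lagos, Accra, Seoul, Riga, Rabat, Kyoto, Dakar, Bogota, Sofia, Tunis, Delhi]
Visit Milan; enqueue Kigali → queue [Lima, Cairo, Lagos, Accra, Seoul, Riga, Rabat, Kyoto, Dakar, Bogota, Sofia, Tunis, Delhi, Kigali]
Visit Lima → queue [Cairo, Lagos, Accra, Seoul, Riga, Rabat, Kyoto, Dakar, Bogota, Sofia, Tunis, Delhi, Kigali]
Visit Cairo → queue [Lagos, Accra, Seoul, Riga, Rabat, Kyoto, Dakar, Bogota, Sofia, Tunis, Delhi, Kigali]
Visit Lagos → queue [Accra, Seoul, Riga, Rabat, Kyoto, Dakar, Bogota, Sofia, Tunis, Delhi, Kigali]
Visit Accra → queue [Seoul, Riga, Rabat, Kyoto, Dakar, Bogota, Sofia, Tunis, Delhi, Kigali]
Visit Seoul → queue [Riga, Rabat, Kyoto, Dakar, Bogota, Sofia, Tunis, Delhi, Kigali]
Visit Riga → queue [Rabat, Kyoto, Dakar, Bogota, Sofia, Tunis, Delhi, Kigali]
Visit Rabat → queue [Kyoto, Dakar, Bogota, Sofia, Tunis, Delhi, Kigali]
Visit Kyoto → queue [Dakar, Bogota, Sofia, Tunis, Delhi, Kigali]
Visit Dakar → queue [Bogota, Sofia, Tunis, Delhi, Kigali]
Visit Bogota → queue [Sofia, Tunis, Delhi, Kigali]
Visit Sofia → queue [Tunis, Delhi, Kigali]
Visit Tunis → queue [Delhi, Kigali]
Visit Delhi → queue [Kigali]
Visit Kigali → queue []

Visit order: Doha, Quito, Porto, Perth, Minsk, Milan, Lima, Cairo, Lagos, Accra, Seoul, Riga, Rabat, Kyoto, Dakar, Bogota, Sofia, Tunis, Delhi, Kigali

Riga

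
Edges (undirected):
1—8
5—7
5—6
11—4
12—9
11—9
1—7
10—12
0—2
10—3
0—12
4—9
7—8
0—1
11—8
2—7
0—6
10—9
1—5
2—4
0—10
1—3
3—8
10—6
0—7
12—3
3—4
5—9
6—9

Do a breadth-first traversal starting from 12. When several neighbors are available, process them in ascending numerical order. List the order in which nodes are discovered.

12 → 0 → 3 → 9 → 10 → 1 → 2 → 6 → 7 → 4 → 8 → 5 → 11

Visit 12; enqueue 0, 3, 9, 10 → queue [0, 3, 9, 10]
Visit 0; enqueue 1, 2, 6, 7 → queue [3, 9, 10, 1, 2, 6, 7]
Visit 3; enqueue 4, 8 → queue [9, 10, 1, 2, 6, 7, 4, 8]
Visit 9; enqueue 5, 11 → queue [10, 1, 2, 6, 7, 4, 8, 5, 11]
Visit 10 → queue [1, 2, 6, 7, 4, 8, 5, 11]
Visit 1 → queue [2, 6, 7, 4, 8, 5, 11]
Visit 2 → queue [6, 7, 4, 8, 5, 11]
Visit 6 → queue [7, 4, 8, 5, 11]
Visit 7 → queue [4, 8, 5, 11]
Visit 4 → queue [8, 5, 11]
Visit 8 → queue [5, 11]
Visit 5 → queue [11]
Visit 11 → queue []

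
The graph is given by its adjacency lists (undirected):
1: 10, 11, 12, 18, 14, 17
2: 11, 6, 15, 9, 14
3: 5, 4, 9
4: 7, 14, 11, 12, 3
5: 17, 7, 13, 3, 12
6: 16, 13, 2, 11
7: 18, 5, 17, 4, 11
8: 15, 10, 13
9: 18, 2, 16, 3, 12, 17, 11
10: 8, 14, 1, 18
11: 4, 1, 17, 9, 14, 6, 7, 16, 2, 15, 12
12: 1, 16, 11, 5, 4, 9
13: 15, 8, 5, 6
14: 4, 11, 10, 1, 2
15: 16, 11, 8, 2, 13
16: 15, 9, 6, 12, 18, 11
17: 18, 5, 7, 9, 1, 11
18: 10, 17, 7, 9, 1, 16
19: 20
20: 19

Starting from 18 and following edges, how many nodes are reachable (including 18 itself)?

18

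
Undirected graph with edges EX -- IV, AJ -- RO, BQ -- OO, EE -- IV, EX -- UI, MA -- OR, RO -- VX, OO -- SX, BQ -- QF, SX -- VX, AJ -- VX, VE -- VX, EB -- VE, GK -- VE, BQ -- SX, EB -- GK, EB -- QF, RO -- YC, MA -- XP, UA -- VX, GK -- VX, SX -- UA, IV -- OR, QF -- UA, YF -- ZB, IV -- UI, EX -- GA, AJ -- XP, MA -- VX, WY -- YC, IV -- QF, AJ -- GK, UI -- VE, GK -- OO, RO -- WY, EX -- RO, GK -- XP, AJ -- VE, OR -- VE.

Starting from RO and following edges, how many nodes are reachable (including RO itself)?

BFS from RO visits: RO, AJ, EX, VX, WY, YC, GK, VE, XP, GA, IV, UI, MA, SX, UA, EB, OO, OR, EE, QF, BQ
Reachable nodes: 21 of 23 total.

21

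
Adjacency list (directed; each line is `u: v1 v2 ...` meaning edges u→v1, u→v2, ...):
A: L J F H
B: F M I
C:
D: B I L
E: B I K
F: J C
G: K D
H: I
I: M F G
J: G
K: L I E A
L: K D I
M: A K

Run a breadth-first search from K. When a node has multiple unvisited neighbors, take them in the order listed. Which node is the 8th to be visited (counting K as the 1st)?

Visit K; enqueue L, I, E, A → queue [L, I, E, A]
Visit L; enqueue D → queue [I, E, A, D]
Visit I; enqueue M, F, G → queue [E, A, D, M, F, G]
Visit E; enqueue B → queue [A, D, M, F, G, B]
Visit A; enqueue J, H → queue [D, M, F, G, B, J, H]
Visit D → queue [M, F, G, B, J, H]
Visit M → queue [F, G, B, J, H]
Visit F; enqueue C → queue [G, B, J, H, C]
Visit G → queue [B, J, H, C]
Visit B → queue [J, H, C]
Visit J → queue [H, C]
Visit H → queue [C]
Visit C → queue []

Visit order: K, L, I, E, A, D, M, F, G, B, J, H, C

F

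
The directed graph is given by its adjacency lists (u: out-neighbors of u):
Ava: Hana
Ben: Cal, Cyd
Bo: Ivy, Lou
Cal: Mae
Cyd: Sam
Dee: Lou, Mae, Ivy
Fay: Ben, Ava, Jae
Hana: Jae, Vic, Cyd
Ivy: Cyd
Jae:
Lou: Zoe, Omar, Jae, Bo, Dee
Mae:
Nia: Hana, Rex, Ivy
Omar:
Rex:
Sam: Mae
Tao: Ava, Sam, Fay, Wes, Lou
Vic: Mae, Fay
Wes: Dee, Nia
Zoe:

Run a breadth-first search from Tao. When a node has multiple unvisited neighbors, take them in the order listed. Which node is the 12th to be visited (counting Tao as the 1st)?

Nia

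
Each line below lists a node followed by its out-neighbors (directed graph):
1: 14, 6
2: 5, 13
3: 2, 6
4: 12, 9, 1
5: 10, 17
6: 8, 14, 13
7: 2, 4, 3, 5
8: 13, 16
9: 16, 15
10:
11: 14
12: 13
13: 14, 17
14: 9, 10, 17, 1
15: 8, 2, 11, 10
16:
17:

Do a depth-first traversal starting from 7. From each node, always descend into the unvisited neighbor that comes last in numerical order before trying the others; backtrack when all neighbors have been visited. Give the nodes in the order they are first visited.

7 → 5 → 17 → 10 → 4 → 12 → 13 → 14 → 9 → 16 → 15 → 11 → 8 → 2 → 1 → 6 → 3

Visit 7
7 → 5
5 → 17
5 → 10
7 → 4
4 → 12
12 → 13
13 → 14
14 → 9
9 → 16
9 → 15
15 → 11
15 → 8
15 → 2
14 → 1
1 → 6
7 → 3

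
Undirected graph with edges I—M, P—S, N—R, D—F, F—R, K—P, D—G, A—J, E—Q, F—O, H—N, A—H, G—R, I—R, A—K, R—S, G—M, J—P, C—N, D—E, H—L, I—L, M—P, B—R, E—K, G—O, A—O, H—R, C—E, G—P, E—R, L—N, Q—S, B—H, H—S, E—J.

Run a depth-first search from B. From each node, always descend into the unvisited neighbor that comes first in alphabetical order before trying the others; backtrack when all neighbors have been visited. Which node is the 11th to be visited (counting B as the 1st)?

G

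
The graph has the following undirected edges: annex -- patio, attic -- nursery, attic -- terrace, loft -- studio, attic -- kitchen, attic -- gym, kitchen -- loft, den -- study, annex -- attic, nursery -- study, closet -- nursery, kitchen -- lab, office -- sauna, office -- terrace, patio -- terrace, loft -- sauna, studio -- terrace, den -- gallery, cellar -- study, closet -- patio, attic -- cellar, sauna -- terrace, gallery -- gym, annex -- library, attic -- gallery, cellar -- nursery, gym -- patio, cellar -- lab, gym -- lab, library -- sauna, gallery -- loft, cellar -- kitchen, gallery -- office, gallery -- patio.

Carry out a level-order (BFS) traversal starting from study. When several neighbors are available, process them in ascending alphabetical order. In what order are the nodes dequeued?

Visit study; enqueue cellar, den, nursery → queue [cellar, den, nursery]
Visit cellar; enqueue attic, kitchen, lab → queue [den, nursery, attic, kitchen, lab]
Visit den; enqueue gallery → queue [nursery, attic, kitchen, lab, gallery]
Visit nursery; enqueue closet → queue [attic, kitchen, lab, gallery, closet]
Visit attic; enqueue annex, gym, terrace → queue [kitchen, lab, gallery, closet, annex, gym, terrace]
Visit kitchen; enqueue loft → queue [lab, gallery, closet, annex, gym, terrace, loft]
Visit lab → queue [gallery, closet, annex, gym, terrace, loft]
Visit gallery; enqueue office, patio → queue [closet, annex, gym, terrace, loft, office, patio]
Visit closet → queue [annex, gym, terrace, loft, office, patio]
Visit annex; enqueue library → queue [gym, terrace, loft, office, patio, library]
Visit gym → queue [terrace, loft, office, patio, library]
Visit terrace; enqueue sauna, studio → queue [loft, office, patio, library, sauna, studio]
Visit loft → queue [office, patio, library, sauna, studio]
Visit office → queue [patio, library, sauna, studio]
Visit patio → queue [library, sauna, studio]
Visit library → queue [sauna, studio]
Visit sauna → queue [studio]
Visit studio → queue []

study cellar den nursery attic kitchen lab gallery closet annex gym terrace loft office patio library sauna studio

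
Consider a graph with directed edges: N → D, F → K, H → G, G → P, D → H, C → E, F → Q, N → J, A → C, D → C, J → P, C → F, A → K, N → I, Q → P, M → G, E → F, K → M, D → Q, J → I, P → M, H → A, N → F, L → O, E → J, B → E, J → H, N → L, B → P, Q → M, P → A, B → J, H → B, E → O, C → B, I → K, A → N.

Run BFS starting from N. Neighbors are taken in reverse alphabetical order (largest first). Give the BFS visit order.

Visit N; enqueue L, J, I, F, D → queue [L, J, I, F, D]
Visit L; enqueue O → queue [J, I, F, D, O]
Visit J; enqueue P, H → queue [I, F, D, O, P, H]
Visit I; enqueue K → queue [F, D, O, P, H, K]
Visit F; enqueue Q → queue [D, O, P, H, K, Q]
Visit D; enqueue C → queue [O, P, H, K, Q, C]
Visit O → queue [P, H, K, Q, C]
Visit P; enqueue M, A → queue [H, K, Q, C, M, A]
Visit H; enqueue G, B → queue [K, Q, C, M, A, G, B]
Visit K → queue [Q, C, M, A, G, B]
Visit Q → queue [C, M, A, G, B]
Visit C; enqueue E → queue [M, A, G, B, E]
Visit M → queue [A, G, B, E]
Visit A → queue [G, B, E]
Visit G → queue [B, E]
Visit B → queue [E]
Visit E → queue []

N → L → J → I → F → D → O → P → H → K → Q → C → M → A → G → B → E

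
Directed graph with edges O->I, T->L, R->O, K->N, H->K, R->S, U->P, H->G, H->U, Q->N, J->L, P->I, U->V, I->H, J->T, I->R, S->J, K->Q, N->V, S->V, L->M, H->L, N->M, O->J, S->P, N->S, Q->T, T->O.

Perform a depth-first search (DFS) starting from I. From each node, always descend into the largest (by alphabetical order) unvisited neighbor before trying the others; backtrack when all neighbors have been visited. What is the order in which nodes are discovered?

I → R → S → V → P → J → T → O → L → M → H → U → K → Q → N → G

Visit I
I → R
R → S
S → V
S → P
S → J
J → T
T → O
T → L
L → M
I → H
H → U
H → K
K → Q
Q → N
H → G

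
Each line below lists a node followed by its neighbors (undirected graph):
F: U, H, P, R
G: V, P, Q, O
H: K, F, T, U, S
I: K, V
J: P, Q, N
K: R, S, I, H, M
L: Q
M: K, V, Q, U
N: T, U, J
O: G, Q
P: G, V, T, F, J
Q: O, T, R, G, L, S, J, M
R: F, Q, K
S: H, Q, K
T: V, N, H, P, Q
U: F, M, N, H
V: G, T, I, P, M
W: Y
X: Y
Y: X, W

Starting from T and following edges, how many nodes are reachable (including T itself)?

17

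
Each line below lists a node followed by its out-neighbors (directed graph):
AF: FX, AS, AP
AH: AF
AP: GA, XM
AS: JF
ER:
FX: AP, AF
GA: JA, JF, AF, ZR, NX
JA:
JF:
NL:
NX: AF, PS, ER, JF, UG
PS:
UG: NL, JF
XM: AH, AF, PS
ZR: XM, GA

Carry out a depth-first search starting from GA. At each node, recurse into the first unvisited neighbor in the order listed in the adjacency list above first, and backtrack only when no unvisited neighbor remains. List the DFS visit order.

GA -> JA -> JF -> AF -> FX -> AP -> XM -> AH -> PS -> AS -> ZR -> NX -> ER -> UG -> NL

Visit GA
GA → JA
GA → JF
GA → AF
AF → FX
FX → AP
AP → XM
XM → AH
XM → PS
AF → AS
GA → ZR
GA → NX
NX → ER
NX → UG
UG → NL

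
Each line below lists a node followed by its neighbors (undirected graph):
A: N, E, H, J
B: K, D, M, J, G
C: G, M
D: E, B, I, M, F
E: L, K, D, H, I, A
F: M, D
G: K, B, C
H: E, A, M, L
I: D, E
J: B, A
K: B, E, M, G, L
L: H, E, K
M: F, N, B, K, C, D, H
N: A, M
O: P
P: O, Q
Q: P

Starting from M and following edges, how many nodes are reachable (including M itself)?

14

BFS from M visits: M, N, K, H, F, D, C, B, A, L, G, E, I, J
Reachable nodes: 14 of 17 total.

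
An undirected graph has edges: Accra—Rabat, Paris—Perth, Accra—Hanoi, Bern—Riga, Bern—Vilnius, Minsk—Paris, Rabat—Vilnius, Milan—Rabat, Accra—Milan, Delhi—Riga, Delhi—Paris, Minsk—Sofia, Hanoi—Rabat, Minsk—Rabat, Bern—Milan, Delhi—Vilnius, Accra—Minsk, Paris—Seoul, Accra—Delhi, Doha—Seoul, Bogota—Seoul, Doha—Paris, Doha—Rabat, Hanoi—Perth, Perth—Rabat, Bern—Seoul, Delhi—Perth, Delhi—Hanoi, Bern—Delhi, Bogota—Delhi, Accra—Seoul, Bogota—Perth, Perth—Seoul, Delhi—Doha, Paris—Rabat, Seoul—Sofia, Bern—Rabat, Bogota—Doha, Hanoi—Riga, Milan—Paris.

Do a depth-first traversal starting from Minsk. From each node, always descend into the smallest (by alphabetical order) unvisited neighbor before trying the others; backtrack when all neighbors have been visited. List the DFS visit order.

Minsk, Accra, Delhi, Bern, Milan, Paris, Doha, Bogota, Perth, Hanoi, Rabat, Vilnius, Riga, Seoul, Sofia

Visit Minsk
Minsk → Accra
Accra → Delhi
Delhi → Bern
Bern → Milan
Milan → Paris
Paris → Doha
Doha → Bogota
Bogota → Perth
Perth → Hanoi
Hanoi → Rabat
Rabat → Vilnius
Hanoi → Riga
Perth → Seoul
Seoul → Sofia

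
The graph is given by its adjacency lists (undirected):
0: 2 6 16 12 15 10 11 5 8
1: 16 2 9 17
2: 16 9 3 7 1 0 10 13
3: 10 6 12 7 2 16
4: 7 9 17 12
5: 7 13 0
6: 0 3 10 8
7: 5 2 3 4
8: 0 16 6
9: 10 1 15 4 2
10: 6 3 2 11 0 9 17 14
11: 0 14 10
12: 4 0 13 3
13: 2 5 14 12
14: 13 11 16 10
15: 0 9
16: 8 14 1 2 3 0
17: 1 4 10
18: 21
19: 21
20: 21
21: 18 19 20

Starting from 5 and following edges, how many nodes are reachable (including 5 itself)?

BFS from 5 visits: 5, 7, 13, 0, 2, 3, 4, 14, 12, 6, 16, 15, 10, 11, 8, 9, 1, 17
Reachable nodes: 18 of 22 total.

18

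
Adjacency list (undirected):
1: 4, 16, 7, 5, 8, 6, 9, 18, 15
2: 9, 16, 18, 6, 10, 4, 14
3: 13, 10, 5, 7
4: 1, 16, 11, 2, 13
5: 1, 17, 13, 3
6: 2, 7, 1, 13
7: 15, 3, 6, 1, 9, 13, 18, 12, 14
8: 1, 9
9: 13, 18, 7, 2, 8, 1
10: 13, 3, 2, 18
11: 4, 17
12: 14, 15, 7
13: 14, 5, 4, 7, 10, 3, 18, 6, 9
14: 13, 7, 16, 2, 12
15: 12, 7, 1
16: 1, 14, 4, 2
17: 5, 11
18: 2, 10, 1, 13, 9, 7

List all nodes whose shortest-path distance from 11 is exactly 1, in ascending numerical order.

Level 0: 11
Level 1: 4, 17
Level 2: 1, 2, 5, 13, 16
Level 3: 3, 6, 7, 8, 9, 10, 14, 15, 18
Level 4: 12

4, 17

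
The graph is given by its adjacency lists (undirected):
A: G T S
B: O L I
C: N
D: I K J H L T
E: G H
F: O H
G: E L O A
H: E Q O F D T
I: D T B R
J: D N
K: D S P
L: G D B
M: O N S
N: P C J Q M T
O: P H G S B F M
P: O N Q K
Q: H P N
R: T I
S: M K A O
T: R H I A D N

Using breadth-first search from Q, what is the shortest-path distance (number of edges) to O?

Level 0: Q
Level 1: H, N, P
Level 2: C, D, E, F, J, K, M, O, T
Level 3: A, B, G, I, L, R, S
O first appears at level 2.

2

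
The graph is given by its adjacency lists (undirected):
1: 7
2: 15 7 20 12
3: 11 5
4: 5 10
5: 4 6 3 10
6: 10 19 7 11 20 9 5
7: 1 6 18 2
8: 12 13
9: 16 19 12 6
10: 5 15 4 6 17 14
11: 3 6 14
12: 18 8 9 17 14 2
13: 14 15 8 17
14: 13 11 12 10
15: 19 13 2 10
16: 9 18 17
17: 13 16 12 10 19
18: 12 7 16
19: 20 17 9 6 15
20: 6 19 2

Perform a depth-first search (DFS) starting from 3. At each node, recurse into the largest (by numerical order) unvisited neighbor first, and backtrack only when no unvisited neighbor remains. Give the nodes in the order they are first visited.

3 → 11 → 14 → 13 → 17 → 19 → 20 → 6 → 10 → 15 → 2 → 12 → 18 → 16 → 9 → 7 → 1 → 8 → 5 → 4

Visit 3
3 → 11
11 → 14
14 → 13
13 → 17
17 → 19
19 → 20
20 → 6
6 → 10
10 → 15
15 → 2
2 → 12
12 → 18
18 → 16
16 → 9
18 → 7
7 → 1
12 → 8
10 → 5
5 → 4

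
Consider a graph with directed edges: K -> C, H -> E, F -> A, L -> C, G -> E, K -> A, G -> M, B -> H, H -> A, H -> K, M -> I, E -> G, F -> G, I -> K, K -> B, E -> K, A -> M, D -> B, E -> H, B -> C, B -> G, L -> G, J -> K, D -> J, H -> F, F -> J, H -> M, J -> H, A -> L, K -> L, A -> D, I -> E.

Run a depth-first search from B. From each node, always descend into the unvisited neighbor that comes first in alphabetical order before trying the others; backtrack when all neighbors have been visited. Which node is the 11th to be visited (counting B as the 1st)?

Visit B
B → C
B → G
G → E
E → H
H → A
A → D
D → J
J → K
K → L
A → M
M → I
H → F

Visit order: B, C, G, E, H, A, D, J, K, L, M, I, F

M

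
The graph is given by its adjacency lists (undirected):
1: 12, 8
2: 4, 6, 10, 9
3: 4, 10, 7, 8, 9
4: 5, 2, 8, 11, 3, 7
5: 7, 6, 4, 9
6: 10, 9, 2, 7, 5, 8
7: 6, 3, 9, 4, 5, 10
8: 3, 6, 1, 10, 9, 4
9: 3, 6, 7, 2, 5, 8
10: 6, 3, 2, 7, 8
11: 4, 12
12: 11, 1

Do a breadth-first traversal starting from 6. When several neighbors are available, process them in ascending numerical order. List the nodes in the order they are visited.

6, 2, 5, 7, 8, 9, 10, 4, 3, 1, 11, 12

Visit 6; enqueue 2, 5, 7, 8, 9, 10 → queue [2, 5, 7, 8, 9, 10]
Visit 2; enqueue 4 → queue [5, 7, 8, 9, 10, 4]
Visit 5 → queue [7, 8, 9, 10, 4]
Visit 7; enqueue 3 → queue [8, 9, 10, 4, 3]
Visit 8; enqueue 1 → queue [9, 10, 4, 3, 1]
Visit 9 → queue [10, 4, 3, 1]
Visit 10 → queue [4, 3, 1]
Visit 4; enqueue 11 → queue [3, 1, 11]
Visit 3 → queue [1, 11]
Visit 1; enqueue 12 → queue [11, 12]
Visit 11 → queue [12]
Visit 12 → queue []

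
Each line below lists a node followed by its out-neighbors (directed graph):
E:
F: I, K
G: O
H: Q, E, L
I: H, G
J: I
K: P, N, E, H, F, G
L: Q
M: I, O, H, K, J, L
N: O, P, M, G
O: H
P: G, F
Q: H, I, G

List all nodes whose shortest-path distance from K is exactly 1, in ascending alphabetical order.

E, F, G, H, N, P

Level 0: K
Level 1: E, F, G, H, N, P
Level 2: I, L, M, O, Q
Level 3: J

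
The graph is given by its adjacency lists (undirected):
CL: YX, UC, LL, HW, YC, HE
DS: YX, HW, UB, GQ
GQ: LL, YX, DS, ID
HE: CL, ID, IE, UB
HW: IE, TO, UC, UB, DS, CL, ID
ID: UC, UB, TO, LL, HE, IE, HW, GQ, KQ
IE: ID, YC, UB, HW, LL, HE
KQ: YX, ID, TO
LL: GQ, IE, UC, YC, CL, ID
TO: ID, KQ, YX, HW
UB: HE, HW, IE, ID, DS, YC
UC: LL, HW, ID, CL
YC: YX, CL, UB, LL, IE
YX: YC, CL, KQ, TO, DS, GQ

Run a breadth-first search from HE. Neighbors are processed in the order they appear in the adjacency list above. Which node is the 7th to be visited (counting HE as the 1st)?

UC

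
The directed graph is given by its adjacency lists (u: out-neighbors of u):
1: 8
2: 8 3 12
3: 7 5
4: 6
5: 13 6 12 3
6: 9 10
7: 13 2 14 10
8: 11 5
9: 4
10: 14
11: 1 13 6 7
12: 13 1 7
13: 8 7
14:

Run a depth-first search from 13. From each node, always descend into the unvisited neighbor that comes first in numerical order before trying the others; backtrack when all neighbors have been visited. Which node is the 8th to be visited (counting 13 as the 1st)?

Visit 13
13 → 7
7 → 2
2 → 3
3 → 5
5 → 6
6 → 9
9 → 4
6 → 10
10 → 14
5 → 12
12 → 1
1 → 8
8 → 11

Visit order: 13, 7, 2, 3, 5, 6, 9, 4, 10, 14, 12, 1, 8, 11

4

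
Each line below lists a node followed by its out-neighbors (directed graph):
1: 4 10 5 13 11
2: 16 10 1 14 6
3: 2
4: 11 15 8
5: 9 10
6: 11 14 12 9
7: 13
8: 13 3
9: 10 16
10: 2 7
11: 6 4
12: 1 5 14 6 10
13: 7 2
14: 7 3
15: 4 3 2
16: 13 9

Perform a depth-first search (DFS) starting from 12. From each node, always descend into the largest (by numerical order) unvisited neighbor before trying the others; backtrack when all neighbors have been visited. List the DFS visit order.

Visit 12
12 → 14
14 → 7
7 → 13
13 → 2
2 → 16
16 → 9
9 → 10
2 → 6
6 → 11
11 → 4
4 → 15
15 → 3
4 → 8
2 → 1
1 → 5

12, 14, 7, 13, 2, 16, 9, 10, 6, 11, 4, 15, 3, 8, 1, 5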